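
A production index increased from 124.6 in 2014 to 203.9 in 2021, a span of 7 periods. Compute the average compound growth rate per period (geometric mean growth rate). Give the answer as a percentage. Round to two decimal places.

Growth factor = (203.9/124.6)^(1/7) = (1.636437)^(1/7) = 1.072895
Growth rate = 1.072895 − 1 = 0.072895 = 7.2895%

7.29%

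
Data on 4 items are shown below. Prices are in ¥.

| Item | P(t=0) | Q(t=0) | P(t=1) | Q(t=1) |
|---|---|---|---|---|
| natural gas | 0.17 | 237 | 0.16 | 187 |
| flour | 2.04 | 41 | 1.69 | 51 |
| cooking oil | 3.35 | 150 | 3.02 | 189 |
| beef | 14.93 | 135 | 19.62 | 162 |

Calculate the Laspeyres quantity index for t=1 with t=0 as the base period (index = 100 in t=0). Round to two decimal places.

Laspeyres quantity index uses base-period prices as weights.
ΣP(t=0)·Q(t=1) = 0.17×187 + 2.04×51 + 3.35×189 + 14.93×162 = 31.79 + 104.04 + 633.15 + 2418.66 = 3187.64
ΣP(t=0)·Q(t=0) = 0.17×237 + 2.04×41 + 3.35×150 + 14.93×135 = 40.29 + 83.64 + 502.5 + 2015.55 = 2641.98
Index = 3187.64 / 2641.98 × 100 = 120.6534

120.65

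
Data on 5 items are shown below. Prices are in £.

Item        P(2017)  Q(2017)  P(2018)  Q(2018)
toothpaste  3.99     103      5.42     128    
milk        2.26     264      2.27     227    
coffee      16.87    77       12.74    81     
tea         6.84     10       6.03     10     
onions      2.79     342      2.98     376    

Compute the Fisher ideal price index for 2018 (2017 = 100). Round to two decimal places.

Laspeyres component (base-period weights):
ΣP(2018)Q(2017) = 5.42×103 + 2.27×264 + 12.74×77 + 6.03×10 + 2.98×342 = 558.26 + 599.28 + 980.98 + 60.3 + 1019.16 = 3217.98
ΣP(2017)Q(2017) = 3.99×103 + 2.26×264 + 16.87×77 + 6.84×10 + 2.79×342 = 410.97 + 596.64 + 1298.99 + 68.4 + 954.18 = 3329.18
L = 3217.98 / 3329.18 × 100 = 96.6598
Paasche component (current-period weights):
ΣP(2018)Q(2018) = 5.42×128 + 2.27×227 + 12.74×81 + 6.03×10 + 2.98×376 = 693.76 + 515.29 + 1031.94 + 60.3 + 1120.48 = 3421.77
ΣP(2017)Q(2018) = 3.99×128 + 2.26×227 + 16.87×81 + 6.84×10 + 2.79×376 = 510.72 + 513.02 + 1366.47 + 68.4 + 1049.04 = 3507.65
P = 3421.77 / 3507.65 × 100 = 97.5516
Fisher = √(L × P) = √(96.6598 × 97.5516) = 97.1047

97.10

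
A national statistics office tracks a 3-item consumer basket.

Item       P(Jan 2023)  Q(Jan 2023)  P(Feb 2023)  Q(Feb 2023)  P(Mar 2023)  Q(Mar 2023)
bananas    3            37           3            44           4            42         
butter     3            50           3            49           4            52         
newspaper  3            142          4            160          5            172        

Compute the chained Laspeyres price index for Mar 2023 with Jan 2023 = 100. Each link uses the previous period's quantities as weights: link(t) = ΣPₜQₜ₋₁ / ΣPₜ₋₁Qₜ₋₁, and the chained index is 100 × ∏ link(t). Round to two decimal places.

Link Jan 2023→Feb 2023:
ΣP(Feb 2023)Q(Jan 2023) = 3×37 + 3×50 + 4×142 = 111 + 150 + 568 = 829
ΣP(Jan 2023)Q(Jan 2023) = 3×37 + 3×50 + 3×142 = 111 + 150 + 426 = 687
link = 829/687 = 1.206696
Link Feb 2023→Mar 2023:
ΣP(Mar 2023)Q(Feb 2023) = 4×44 + 4×49 + 5×160 = 176 + 196 + 800 = 1172
ΣP(Feb 2023)Q(Feb 2023) = 3×44 + 3×49 + 4×160 = 132 + 147 + 640 = 919
link = 1172/919 = 1.275299
Chained index = 100 × 1.206696 × 1.275299 = 153.8898

153.89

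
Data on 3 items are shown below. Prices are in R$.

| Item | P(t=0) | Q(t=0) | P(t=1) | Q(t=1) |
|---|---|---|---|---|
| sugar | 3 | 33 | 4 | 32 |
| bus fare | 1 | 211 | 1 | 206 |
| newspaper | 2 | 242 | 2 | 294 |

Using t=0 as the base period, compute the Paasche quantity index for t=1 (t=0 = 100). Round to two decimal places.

111.49

Paasche quantity index uses current-period prices as weights.
ΣP(t=1)·Q(t=1) = 4×32 + 1×206 + 2×294 = 128 + 206 + 588 = 922
ΣP(t=1)·Q(t=0) = 4×33 + 1×211 + 2×242 = 132 + 211 + 484 = 827
Index = 922 / 827 × 100 = 111.4873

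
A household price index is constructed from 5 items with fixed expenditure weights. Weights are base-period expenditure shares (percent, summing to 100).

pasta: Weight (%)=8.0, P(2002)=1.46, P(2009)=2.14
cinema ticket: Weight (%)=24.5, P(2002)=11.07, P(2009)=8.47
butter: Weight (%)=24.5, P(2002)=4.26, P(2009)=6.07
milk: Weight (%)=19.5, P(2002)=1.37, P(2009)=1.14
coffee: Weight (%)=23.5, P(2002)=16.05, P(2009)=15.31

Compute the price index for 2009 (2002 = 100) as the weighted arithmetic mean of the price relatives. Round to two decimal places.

pasta: 8.0 × (2.14/1.46) = 8.0 × 1.465753 = 11.7260
cinema ticket: 24.5 × (8.47/11.07) = 24.5 × 0.765131 = 18.7457
butter: 24.5 × (6.07/4.26) = 24.5 × 1.424883 = 34.9096
milk: 19.5 × (1.14/1.37) = 19.5 × 0.832117 = 16.2263
coffee: 23.5 × (15.31/16.05) = 23.5 × 0.953894 = 22.4165
Index = Σ wᵢ·(p₁ᵢ/p₀ᵢ) = 11.7260 + 18.7457 + 34.9096 + 16.2263 + 22.4165 = 104.0241

104.02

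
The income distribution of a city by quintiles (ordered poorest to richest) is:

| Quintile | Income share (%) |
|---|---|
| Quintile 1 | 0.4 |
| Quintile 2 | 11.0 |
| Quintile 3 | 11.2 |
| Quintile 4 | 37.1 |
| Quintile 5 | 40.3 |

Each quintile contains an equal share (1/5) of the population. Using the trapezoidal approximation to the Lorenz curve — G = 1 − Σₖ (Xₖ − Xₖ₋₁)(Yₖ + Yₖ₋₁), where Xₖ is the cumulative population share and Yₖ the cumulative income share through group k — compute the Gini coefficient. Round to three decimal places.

Cumulative income shares Yₖ: 0.0040, 0.1140, 0.2260, 0.5970, 1.0000
Σ (Xₖ−Xₖ₋₁)(Yₖ+Yₖ₋₁) = (1/5)(0.0040+0.0000) + (1/5)(0.1140+0.0040) + (1/5)(0.2260+0.1140) + (1/5)(0.5970+0.2260) + (1/5)(1.0000+0.5970)
  = 0.0008 + 0.0236 + 0.0680 + 0.1646 + 0.3194 = 0.5764
G = 1 − 0.5764 = 0.4236

0.424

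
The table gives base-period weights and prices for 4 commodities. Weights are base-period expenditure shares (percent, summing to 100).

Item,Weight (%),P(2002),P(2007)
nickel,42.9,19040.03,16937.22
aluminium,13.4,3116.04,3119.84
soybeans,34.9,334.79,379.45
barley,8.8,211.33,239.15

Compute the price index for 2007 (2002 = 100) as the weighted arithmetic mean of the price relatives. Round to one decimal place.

nickel: 42.9 × (16937.22/19040.03) = 42.9 × 0.889558 = 38.1621
aluminium: 13.4 × (3119.84/3116.04) = 13.4 × 1.001219 = 13.4163
soybeans: 34.9 × (379.45/334.79) = 34.9 × 1.133397 = 39.5556
barley: 8.8 × (239.15/211.33) = 8.8 × 1.131642 = 9.9585
Index = Σ wᵢ·(p₁ᵢ/p₀ᵢ) = 38.1621 + 13.4163 + 39.5556 + 9.9585 = 101.0924

101.1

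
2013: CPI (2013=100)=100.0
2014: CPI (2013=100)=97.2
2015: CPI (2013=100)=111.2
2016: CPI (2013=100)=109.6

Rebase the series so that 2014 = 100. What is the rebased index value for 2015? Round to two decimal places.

Rebased(2015) = 111.2 / 97.2 × 100 = 114.4033

114.40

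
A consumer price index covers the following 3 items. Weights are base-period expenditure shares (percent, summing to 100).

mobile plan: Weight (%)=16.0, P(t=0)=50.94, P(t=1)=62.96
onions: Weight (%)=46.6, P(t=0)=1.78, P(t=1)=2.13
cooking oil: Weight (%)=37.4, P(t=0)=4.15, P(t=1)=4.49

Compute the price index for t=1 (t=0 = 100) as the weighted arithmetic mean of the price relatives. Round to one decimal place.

mobile plan: 16.0 × (62.96/50.94) = 16.0 × 1.235964 = 19.7754
onions: 46.6 × (2.13/1.78) = 46.6 × 1.196629 = 55.7629
cooking oil: 37.4 × (4.49/4.15) = 37.4 × 1.081928 = 40.4641
Index = Σ wᵢ·(p₁ᵢ/p₀ᵢ) = 19.7754 + 55.7629 + 40.4641 = 116.0024

116.0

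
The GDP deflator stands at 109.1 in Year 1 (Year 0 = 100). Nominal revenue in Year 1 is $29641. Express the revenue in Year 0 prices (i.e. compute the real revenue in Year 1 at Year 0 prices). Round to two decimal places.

27168.65

Real = Nominal ÷ (Index/100) = 29641 ÷ (109.1/100)
     = 29641 ÷ 1.091 = 27168.6526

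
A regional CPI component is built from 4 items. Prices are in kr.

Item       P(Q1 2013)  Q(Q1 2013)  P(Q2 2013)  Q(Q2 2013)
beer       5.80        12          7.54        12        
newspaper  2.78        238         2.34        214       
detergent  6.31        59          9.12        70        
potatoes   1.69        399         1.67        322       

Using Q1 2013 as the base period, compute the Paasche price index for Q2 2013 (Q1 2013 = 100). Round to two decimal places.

Paasche price index uses current-period quantities as weights.
ΣP(Q2 2013)·Q(Q2 2013) = 7.54×12 + 2.34×214 + 9.12×70 + 1.67×322 = 90.48 + 500.76 + 638.4 + 537.74 = 1767.38
ΣP(Q1 2013)·Q(Q2 2013) = 5.80×12 + 2.78×214 + 6.31×70 + 1.69×322 = 69.6 + 594.92 + 441.7 + 544.18 = 1650.4
Index = 1767.38 / 1650.4 × 100 = 107.0880

107.09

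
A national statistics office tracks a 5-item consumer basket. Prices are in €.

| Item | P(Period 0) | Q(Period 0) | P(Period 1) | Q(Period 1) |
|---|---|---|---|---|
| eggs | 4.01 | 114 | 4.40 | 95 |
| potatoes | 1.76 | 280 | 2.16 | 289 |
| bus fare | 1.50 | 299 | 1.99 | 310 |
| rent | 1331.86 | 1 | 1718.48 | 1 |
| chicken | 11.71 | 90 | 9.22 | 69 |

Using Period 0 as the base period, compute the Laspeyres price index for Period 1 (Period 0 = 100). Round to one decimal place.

112.3

Laspeyres price index uses base-period quantities as weights.
ΣP(Period 1)·Q(Period 0) = 4.40×114 + 2.16×280 + 1.99×299 + 1718.48×1 + 9.22×90 = 501.6 + 604.8 + 595.01 + 1718.48 + 829.8 = 4249.69
ΣP(Period 0)·Q(Period 0) = 4.01×114 + 1.76×280 + 1.50×299 + 1331.86×1 + 11.71×90 = 457.14 + 492.8 + 448.5 + 1331.86 + 1053.9 = 3784.2
Index = 4249.69 / 3784.2 × 100 = 112.3009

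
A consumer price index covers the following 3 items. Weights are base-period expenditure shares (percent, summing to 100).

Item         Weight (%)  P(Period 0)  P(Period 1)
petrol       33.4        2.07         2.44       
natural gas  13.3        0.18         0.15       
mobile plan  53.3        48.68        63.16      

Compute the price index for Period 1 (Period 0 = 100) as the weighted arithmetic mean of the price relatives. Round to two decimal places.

119.61

petrol: 33.4 × (2.44/2.07) = 33.4 × 1.178744 = 39.3700
natural gas: 13.3 × (0.15/0.18) = 13.3 × 0.833333 = 11.0833
mobile plan: 53.3 × (63.16/48.68) = 53.3 × 1.297453 = 69.1542
Index = Σ wᵢ·(p₁ᵢ/p₀ᵢ) = 39.3700 + 11.0833 + 69.1542 = 119.6076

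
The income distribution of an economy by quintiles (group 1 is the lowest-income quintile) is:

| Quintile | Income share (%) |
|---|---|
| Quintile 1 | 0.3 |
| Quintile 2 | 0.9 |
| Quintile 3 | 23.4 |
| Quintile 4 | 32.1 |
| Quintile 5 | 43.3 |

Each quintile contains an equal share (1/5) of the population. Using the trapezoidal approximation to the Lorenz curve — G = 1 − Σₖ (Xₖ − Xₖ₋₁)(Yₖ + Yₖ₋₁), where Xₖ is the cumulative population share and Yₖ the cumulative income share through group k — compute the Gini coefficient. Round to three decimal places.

Cumulative income shares Yₖ: 0.0030, 0.0120, 0.2460, 0.5670, 1.0000
Σ (Xₖ−Xₖ₋₁)(Yₖ+Yₖ₋₁) = (1/5)(0.0030+0.0000) + (1/5)(0.0120+0.0030) + (1/5)(0.2460+0.0120) + (1/5)(0.5670+0.2460) + (1/5)(1.0000+0.5670)
  = 0.0006 + 0.0030 + 0.0516 + 0.1626 + 0.3134 = 0.5312
G = 1 − 0.5312 = 0.4688

0.469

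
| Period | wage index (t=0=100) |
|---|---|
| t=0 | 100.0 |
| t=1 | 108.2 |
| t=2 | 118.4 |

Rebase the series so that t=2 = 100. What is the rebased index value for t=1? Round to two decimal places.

91.39

Rebased(t=1) = 108.2 / 118.4 × 100 = 91.3851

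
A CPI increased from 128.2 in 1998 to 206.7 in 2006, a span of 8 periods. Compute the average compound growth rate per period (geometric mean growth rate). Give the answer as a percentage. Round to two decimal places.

6.15%

Growth factor = (206.7/128.2)^(1/8) = (1.612324)^(1/8) = 1.061528
Growth rate = 1.061528 − 1 = 0.061528 = 6.1528%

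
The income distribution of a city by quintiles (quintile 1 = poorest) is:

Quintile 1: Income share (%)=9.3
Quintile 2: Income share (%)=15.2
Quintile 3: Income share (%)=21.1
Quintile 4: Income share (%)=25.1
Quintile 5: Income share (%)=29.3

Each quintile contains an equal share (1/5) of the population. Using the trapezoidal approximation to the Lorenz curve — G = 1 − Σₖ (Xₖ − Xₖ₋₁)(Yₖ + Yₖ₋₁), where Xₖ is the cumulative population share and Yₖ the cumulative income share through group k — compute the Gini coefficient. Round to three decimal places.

0.200

Cumulative income shares Yₖ: 0.0930, 0.2450, 0.4560, 0.7070, 1.0000
Σ (Xₖ−Xₖ₋₁)(Yₖ+Yₖ₋₁) = (1/5)(0.0930+0.0000) + (1/5)(0.2450+0.0930) + (1/5)(0.4560+0.2450) + (1/5)(0.7070+0.4560) + (1/5)(1.0000+0.7070)
  = 0.0186 + 0.0676 + 0.1402 + 0.2326 + 0.3414 = 0.8004
G = 1 − 0.8004 = 0.1996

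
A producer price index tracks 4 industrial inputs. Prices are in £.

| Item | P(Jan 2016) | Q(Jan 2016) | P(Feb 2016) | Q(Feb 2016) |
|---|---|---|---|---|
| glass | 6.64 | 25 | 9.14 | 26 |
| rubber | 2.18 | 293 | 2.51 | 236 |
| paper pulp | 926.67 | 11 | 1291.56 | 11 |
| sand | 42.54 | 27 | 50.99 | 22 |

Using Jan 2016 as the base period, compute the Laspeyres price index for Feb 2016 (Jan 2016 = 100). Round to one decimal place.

Laspeyres price index uses base-period quantities as weights.
ΣP(Feb 2016)·Q(Jan 2016) = 9.14×25 + 2.51×293 + 1291.56×11 + 50.99×27 = 228.5 + 735.43 + 14207.16 + 1376.73 = 16547.82
ΣP(Jan 2016)·Q(Jan 2016) = 6.64×25 + 2.18×293 + 926.67×11 + 42.54×27 = 166 + 638.74 + 10193.37 + 1148.58 = 12146.69
Index = 16547.82 / 12146.69 × 100 = 136.2332

136.2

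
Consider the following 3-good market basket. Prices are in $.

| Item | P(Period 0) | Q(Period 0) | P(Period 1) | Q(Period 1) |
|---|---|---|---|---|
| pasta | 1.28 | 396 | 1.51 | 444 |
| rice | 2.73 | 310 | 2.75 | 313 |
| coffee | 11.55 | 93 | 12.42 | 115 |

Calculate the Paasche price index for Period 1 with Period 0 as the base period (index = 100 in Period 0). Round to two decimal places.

107.58

Paasche price index uses current-period quantities as weights.
ΣP(Period 1)·Q(Period 1) = 1.51×444 + 2.75×313 + 12.42×115 = 670.44 + 860.75 + 1428.3 = 2959.49
ΣP(Period 0)·Q(Period 1) = 1.28×444 + 2.73×313 + 11.55×115 = 568.32 + 854.49 + 1328.25 = 2751.06
Index = 2959.49 / 2751.06 × 100 = 107.5764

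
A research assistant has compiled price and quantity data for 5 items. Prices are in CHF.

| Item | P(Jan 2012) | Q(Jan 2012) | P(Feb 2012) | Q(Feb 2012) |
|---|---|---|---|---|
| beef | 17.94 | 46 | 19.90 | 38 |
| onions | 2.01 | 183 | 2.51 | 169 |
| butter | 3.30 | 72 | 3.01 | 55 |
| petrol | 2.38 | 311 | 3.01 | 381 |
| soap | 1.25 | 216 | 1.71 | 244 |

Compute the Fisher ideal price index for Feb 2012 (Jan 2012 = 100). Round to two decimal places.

119.59

Laspeyres component (base-period weights):
ΣP(Feb 2012)Q(Jan 2012) = 19.90×46 + 2.51×183 + 3.01×72 + 3.01×311 + 1.71×216 = 915.4 + 459.33 + 216.72 + 936.11 + 369.36 = 2896.92
ΣP(Jan 2012)Q(Jan 2012) = 17.94×46 + 2.01×183 + 3.30×72 + 2.38×311 + 1.25×216 = 825.24 + 367.83 + 237.6 + 740.18 + 270 = 2440.85
L = 2896.92 / 2440.85 × 100 = 118.6849
Paasche component (current-period weights):
ΣP(Feb 2012)Q(Feb 2012) = 19.90×38 + 2.51×169 + 3.01×55 + 3.01×381 + 1.71×244 = 756.2 + 424.19 + 165.55 + 1146.81 + 417.24 = 2909.99
ΣP(Jan 2012)Q(Feb 2012) = 17.94×38 + 2.01×169 + 3.30×55 + 2.38×381 + 1.25×244 = 681.72 + 339.69 + 181.5 + 906.78 + 305 = 2414.69
P = 2909.99 / 2414.69 × 100 = 120.5119
Fisher = √(L × P) = √(118.6849 × 120.5119) = 119.5949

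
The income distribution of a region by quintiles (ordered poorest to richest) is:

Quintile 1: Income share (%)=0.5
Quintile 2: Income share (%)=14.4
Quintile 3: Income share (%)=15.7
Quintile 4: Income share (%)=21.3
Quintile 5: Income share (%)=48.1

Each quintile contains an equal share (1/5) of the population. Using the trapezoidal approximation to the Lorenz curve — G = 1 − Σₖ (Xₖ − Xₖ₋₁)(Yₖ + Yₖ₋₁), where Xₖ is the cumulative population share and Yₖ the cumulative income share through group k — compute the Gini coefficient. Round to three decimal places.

0.408

Cumulative income shares Yₖ: 0.0050, 0.1490, 0.3060, 0.5190, 1.0000
Σ (Xₖ−Xₖ₋₁)(Yₖ+Yₖ₋₁) = (1/5)(0.0050+0.0000) + (1/5)(0.1490+0.0050) + (1/5)(0.3060+0.1490) + (1/5)(0.5190+0.3060) + (1/5)(1.0000+0.5190)
  = 0.0010 + 0.0308 + 0.0910 + 0.1650 + 0.3038 = 0.5916
G = 1 − 0.5916 = 0.4084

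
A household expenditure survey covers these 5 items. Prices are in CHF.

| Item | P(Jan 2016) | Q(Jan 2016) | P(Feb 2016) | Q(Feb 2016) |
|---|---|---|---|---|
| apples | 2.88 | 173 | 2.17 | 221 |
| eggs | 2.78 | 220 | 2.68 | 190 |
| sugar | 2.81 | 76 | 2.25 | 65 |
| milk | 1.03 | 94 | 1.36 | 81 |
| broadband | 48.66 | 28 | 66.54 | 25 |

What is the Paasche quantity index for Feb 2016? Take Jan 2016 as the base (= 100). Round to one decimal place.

93.0

Paasche quantity index uses current-period prices as weights.
ΣP(Feb 2016)·Q(Feb 2016) = 2.17×221 + 2.68×190 + 2.25×65 + 1.36×81 + 66.54×25 = 479.57 + 509.2 + 146.25 + 110.16 + 1663.5 = 2908.68
ΣP(Feb 2016)·Q(Jan 2016) = 2.17×173 + 2.68×220 + 2.25×76 + 1.36×94 + 66.54×28 = 375.41 + 589.6 + 171 + 127.84 + 1863.12 = 3126.97
Index = 2908.68 / 3126.97 × 100 = 93.0191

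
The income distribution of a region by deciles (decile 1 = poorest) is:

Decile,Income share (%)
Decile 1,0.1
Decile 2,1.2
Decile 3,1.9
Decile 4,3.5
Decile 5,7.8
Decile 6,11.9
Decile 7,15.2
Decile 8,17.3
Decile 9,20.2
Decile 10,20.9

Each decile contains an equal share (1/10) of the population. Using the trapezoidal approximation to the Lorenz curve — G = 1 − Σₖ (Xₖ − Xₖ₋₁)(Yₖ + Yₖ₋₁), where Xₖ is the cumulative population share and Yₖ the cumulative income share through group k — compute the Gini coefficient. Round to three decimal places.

0.436

Cumulative income shares Yₖ: 0.0010, 0.0130, 0.0320, 0.0670, 0.1450, 0.2640, 0.4160, 0.5890, 0.7910, 1.0000
Σ (Xₖ−Xₖ₋₁)(Yₖ+Yₖ₋₁) = (1/10)(0.0010+0.0000) + (1/10)(0.0130+0.0010) + (1/10)(0.0320+0.0130) + (1/10)(0.0670+0.0320) + (1/10)(0.1450+0.0670) + (1/10)(0.2640+0.1450) + (1/10)(0.4160+0.2640) + (1/10)(0.5890+0.4160) + (1/10)(0.7910+0.5890) + (1/10)(1.0000+0.7910)
  = 0.0001 + 0.0014 + 0.0045 + 0.0099 + 0.0212 + 0.0409 + 0.0680 + 0.1005 + 0.1380 + 0.1791 = 0.5636
G = 1 − 0.5636 = 0.4364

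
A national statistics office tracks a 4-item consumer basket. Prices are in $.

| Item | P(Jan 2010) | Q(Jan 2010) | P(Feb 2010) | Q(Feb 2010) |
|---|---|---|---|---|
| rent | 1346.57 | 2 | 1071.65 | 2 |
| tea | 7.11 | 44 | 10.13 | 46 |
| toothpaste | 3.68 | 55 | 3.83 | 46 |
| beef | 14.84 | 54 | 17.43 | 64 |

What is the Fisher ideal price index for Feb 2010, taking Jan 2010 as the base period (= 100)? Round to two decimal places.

Laspeyres component (base-period weights):
ΣP(Feb 2010)Q(Jan 2010) = 1071.65×2 + 10.13×44 + 3.83×55 + 17.43×54 = 2143.3 + 445.72 + 210.65 + 941.22 = 3740.89
ΣP(Jan 2010)Q(Jan 2010) = 1346.57×2 + 7.11×44 + 3.68×55 + 14.84×54 = 2693.14 + 312.84 + 202.4 + 801.36 = 4009.74
L = 3740.89 / 4009.74 × 100 = 93.2951
Paasche component (current-period weights):
ΣP(Feb 2010)Q(Feb 2010) = 1071.65×2 + 10.13×46 + 3.83×46 + 17.43×64 = 2143.3 + 465.98 + 176.18 + 1115.52 = 3900.98
ΣP(Jan 2010)Q(Feb 2010) = 1346.57×2 + 7.11×46 + 3.68×46 + 14.84×64 = 2693.14 + 327.06 + 169.28 + 949.76 = 4139.24
P = 3900.98 / 4139.24 × 100 = 94.2439
Fisher = √(L × P) = √(93.2951 × 94.2439) = 93.7683

93.77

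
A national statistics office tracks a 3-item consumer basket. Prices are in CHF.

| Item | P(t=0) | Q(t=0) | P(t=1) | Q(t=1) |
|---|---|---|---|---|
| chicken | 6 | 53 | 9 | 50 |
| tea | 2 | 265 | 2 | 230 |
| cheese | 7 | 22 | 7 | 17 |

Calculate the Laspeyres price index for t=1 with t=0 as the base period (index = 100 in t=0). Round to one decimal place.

115.9

Laspeyres price index uses base-period quantities as weights.
ΣP(t=1)·Q(t=0) = 9×53 + 2×265 + 7×22 = 477 + 530 + 154 = 1161
ΣP(t=0)·Q(t=0) = 6×53 + 2×265 + 7×22 = 318 + 530 + 154 = 1002
Index = 1161 / 1002 × 100 = 115.8683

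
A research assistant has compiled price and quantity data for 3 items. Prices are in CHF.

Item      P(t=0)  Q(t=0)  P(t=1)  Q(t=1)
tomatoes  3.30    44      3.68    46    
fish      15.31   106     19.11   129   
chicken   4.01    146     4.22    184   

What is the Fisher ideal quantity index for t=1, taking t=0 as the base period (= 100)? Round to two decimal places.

Laspeyres component (base-period weights):
ΣP(t=0)Q(t=1) = 3.30×46 + 15.31×129 + 4.01×184 = 151.8 + 1974.99 + 737.84 = 2864.63
ΣP(t=0)Q(t=0) = 3.30×44 + 15.31×106 + 4.01×146 = 145.2 + 1622.86 + 585.46 = 2353.52
L = 2864.63 / 2353.52 × 100 = 121.7168
Paasche component (current-period weights):
ΣP(t=1)Q(t=1) = 3.68×46 + 19.11×129 + 4.22×184 = 169.28 + 2465.19 + 776.48 = 3410.95
ΣP(t=1)Q(t=0) = 3.68×44 + 19.11×106 + 4.22×146 = 161.92 + 2025.66 + 616.12 = 2803.7
P = 3410.95 / 2803.7 × 100 = 121.6589
Fisher = √(L × P) = √(121.7168 × 121.6589) = 121.6879

121.69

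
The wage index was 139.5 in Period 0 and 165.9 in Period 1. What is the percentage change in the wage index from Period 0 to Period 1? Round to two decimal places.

Change = (165.9 − 139.5) / 139.5 × 100
       = 26.4 / 139.5 × 100 = 18.9247%

18.92%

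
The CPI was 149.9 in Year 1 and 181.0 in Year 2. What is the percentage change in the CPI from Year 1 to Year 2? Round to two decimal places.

20.75%

Change = (181.0 − 149.9) / 149.9 × 100
       = 31.1 / 149.9 × 100 = 20.7472%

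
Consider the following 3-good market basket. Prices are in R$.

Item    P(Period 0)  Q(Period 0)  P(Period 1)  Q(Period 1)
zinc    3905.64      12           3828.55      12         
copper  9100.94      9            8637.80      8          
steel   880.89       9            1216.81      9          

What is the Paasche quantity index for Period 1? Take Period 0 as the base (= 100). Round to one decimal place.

Paasche quantity index uses current-period prices as weights.
ΣP(Period 1)·Q(Period 1) = 3828.55×12 + 8637.80×8 + 1216.81×9 = 45942.6 + 69102.4 + 10951.29 = 125996.29
ΣP(Period 1)·Q(Period 0) = 3828.55×12 + 8637.80×9 + 1216.81×9 = 45942.6 + 77740.2 + 10951.29 = 134634.09
Index = 125996.29 / 134634.09 × 100 = 93.5842

93.6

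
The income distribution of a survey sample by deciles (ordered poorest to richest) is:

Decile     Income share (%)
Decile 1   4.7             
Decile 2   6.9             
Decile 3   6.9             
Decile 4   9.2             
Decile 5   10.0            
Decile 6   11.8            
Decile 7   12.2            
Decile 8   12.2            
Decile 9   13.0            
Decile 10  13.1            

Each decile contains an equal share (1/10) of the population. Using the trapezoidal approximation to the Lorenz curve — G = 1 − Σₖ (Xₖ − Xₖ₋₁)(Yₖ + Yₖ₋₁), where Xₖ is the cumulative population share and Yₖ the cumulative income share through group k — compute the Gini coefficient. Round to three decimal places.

0.156

Cumulative income shares Yₖ: 0.0470, 0.1160, 0.1850, 0.2770, 0.3770, 0.4950, 0.6170, 0.7390, 0.8690, 1.0000
Σ (Xₖ−Xₖ₋₁)(Yₖ+Yₖ₋₁) = (1/10)(0.0470+0.0000) + (1/10)(0.1160+0.0470) + (1/10)(0.1850+0.1160) + (1/10)(0.2770+0.1850) + (1/10)(0.3770+0.2770) + (1/10)(0.4950+0.3770) + (1/10)(0.6170+0.4950) + (1/10)(0.7390+0.6170) + (1/10)(0.8690+0.7390) + (1/10)(1.0000+0.8690)
  = 0.0047 + 0.0163 + 0.0301 + 0.0462 + 0.0654 + 0.0872 + 0.1112 + 0.1356 + 0.1608 + 0.1869 = 0.8444
G = 1 − 0.8444 = 0.1556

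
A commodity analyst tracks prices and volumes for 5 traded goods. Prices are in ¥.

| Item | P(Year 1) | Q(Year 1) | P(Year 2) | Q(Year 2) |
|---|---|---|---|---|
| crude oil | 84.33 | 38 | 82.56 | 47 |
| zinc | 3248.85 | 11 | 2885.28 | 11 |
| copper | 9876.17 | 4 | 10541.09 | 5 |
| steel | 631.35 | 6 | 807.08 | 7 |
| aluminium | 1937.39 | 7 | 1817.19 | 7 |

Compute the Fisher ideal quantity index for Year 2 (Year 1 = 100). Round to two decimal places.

112.27

Laspeyres component (base-period weights):
ΣP(Year 1)Q(Year 2) = 84.33×47 + 3248.85×11 + 9876.17×5 + 631.35×7 + 1937.39×7 = 3963.51 + 35737.35 + 49380.85 + 4419.45 + 13561.73 = 107062.89
ΣP(Year 1)Q(Year 1) = 84.33×38 + 3248.85×11 + 9876.17×4 + 631.35×6 + 1937.39×7 = 3204.54 + 35737.35 + 39504.68 + 3788.1 + 13561.73 = 95796.4
L = 107062.89 / 95796.4 × 100 = 111.7609
Paasche component (current-period weights):
ΣP(Year 2)Q(Year 2) = 82.56×47 + 2885.28×11 + 10541.09×5 + 807.08×7 + 1817.19×7 = 3880.32 + 31738.08 + 52705.45 + 5649.56 + 12720.33 = 106693.74
ΣP(Year 2)Q(Year 1) = 82.56×38 + 2885.28×11 + 10541.09×4 + 807.08×6 + 1817.19×7 = 3137.28 + 31738.08 + 42164.36 + 4842.48 + 12720.33 = 94602.53
P = 106693.74 / 94602.53 × 100 = 112.7811
Fisher = √(L × P) = √(111.7609 × 112.7811) = 112.2698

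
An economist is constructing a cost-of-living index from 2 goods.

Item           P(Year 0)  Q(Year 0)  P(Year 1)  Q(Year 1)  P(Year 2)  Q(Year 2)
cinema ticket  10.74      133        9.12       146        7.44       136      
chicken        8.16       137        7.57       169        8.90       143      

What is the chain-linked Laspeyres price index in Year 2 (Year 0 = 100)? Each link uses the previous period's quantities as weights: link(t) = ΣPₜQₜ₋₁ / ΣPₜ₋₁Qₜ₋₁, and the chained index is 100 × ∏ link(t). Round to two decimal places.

87.67

Link Year 0→Year 1:
ΣP(Year 1)Q(Year 0) = 9.12×133 + 7.57×137 = 1212.96 + 1037.09 = 2250.05
ΣP(Year 0)Q(Year 0) = 10.74×133 + 8.16×137 = 1428.42 + 1117.92 = 2546.34
link = 2250.05/2546.34 = 0.883641
Link Year 1→Year 2:
ΣP(Year 2)Q(Year 1) = 7.44×146 + 8.90×169 = 1086.24 + 1504.1 = 2590.34
ΣP(Year 1)Q(Year 1) = 9.12×146 + 7.57×169 = 1331.52 + 1279.33 = 2610.85
link = 2590.34/2610.85 = 0.992144
Chained index = 100 × 0.883641 × 0.992144 = 87.6699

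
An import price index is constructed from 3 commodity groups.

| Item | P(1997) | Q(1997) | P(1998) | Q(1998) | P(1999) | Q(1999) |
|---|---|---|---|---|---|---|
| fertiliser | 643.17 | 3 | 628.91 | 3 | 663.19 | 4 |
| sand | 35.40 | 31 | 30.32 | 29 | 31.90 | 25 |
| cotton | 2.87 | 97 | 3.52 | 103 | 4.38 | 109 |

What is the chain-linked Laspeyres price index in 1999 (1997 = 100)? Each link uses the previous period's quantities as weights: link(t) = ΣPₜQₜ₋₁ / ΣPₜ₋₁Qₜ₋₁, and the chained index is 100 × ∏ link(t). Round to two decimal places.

103.12

Link 1997→1998:
ΣP(1998)Q(1997) = 628.91×3 + 30.32×31 + 3.52×97 = 1886.73 + 939.92 + 341.44 = 3168.09
ΣP(1997)Q(1997) = 643.17×3 + 35.40×31 + 2.87×97 = 1929.51 + 1097.4 + 278.39 = 3305.3
link = 3168.09/3305.3 = 0.958488
Link 1998→1999:
ΣP(1999)Q(1998) = 663.19×3 + 31.90×29 + 4.38×103 = 1989.57 + 925.1 + 451.14 = 3365.81
ΣP(1998)Q(1998) = 628.91×3 + 30.32×29 + 3.52×103 = 1886.73 + 879.28 + 362.56 = 3128.57
link = 3365.81/3128.57 = 1.075830
Chained index = 100 × 0.958488 × 1.075830 = 103.1170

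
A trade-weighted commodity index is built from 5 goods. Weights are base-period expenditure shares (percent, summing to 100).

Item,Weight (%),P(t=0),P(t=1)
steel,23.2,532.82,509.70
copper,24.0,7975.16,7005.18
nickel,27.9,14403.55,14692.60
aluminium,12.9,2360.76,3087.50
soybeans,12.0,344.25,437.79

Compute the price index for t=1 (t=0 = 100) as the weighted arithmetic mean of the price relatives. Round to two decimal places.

steel: 23.2 × (509.70/532.82) = 23.2 × 0.956608 = 22.1933
copper: 24.0 × (7005.18/7975.16) = 24.0 × 0.878375 = 21.0810
nickel: 27.9 × (14692.60/14403.55) = 27.9 × 1.020068 = 28.4599
aluminium: 12.9 × (3087.50/2360.76) = 12.9 × 1.307842 = 16.8712
soybeans: 12.0 × (437.79/344.25) = 12.0 × 1.271721 = 15.2607
Index = Σ wᵢ·(p₁ᵢ/p₀ᵢ) = 22.1933 + 21.0810 + 28.4599 + 16.8712 + 15.2607 = 103.8660

103.87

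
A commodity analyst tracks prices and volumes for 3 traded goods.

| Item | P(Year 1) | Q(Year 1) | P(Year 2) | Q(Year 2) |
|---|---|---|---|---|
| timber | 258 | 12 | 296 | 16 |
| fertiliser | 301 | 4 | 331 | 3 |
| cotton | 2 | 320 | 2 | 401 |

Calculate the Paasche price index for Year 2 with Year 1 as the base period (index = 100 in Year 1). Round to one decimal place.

Paasche price index uses current-period quantities as weights.
ΣP(Year 2)·Q(Year 2) = 296×16 + 331×3 + 2×401 = 4736 + 993 + 802 = 6531
ΣP(Year 1)·Q(Year 2) = 258×16 + 301×3 + 2×401 = 4128 + 903 + 802 = 5833
Index = 6531 / 5833 × 100 = 111.9664

112.0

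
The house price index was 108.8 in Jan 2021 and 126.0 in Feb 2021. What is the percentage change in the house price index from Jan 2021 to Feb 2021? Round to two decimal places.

Change = (126.0 − 108.8) / 108.8 × 100
       = 17.2 / 108.8 × 100 = 15.8088%

15.81%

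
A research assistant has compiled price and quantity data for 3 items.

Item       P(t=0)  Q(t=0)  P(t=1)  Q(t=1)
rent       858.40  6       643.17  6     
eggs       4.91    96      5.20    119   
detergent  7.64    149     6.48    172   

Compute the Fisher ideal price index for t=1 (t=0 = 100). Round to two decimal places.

79.04

Laspeyres component (base-period weights):
ΣP(t=1)Q(t=0) = 643.17×6 + 5.20×96 + 6.48×149 = 3859.02 + 499.2 + 965.52 = 5323.74
ΣP(t=0)Q(t=0) = 858.40×6 + 4.91×96 + 7.64×149 = 5150.4 + 471.36 + 1138.36 = 6760.12
L = 5323.74 / 6760.12 × 100 = 78.7522
Paasche component (current-period weights):
ΣP(t=1)Q(t=1) = 643.17×6 + 5.20×119 + 6.48×172 = 3859.02 + 618.8 + 1114.56 = 5592.38
ΣP(t=0)Q(t=1) = 858.40×6 + 4.91×119 + 7.64×172 = 5150.4 + 584.29 + 1314.08 = 7048.77
P = 5592.38 / 7048.77 × 100 = 79.3384
Fisher = √(L × P) = √(78.7522 × 79.3384) = 79.0447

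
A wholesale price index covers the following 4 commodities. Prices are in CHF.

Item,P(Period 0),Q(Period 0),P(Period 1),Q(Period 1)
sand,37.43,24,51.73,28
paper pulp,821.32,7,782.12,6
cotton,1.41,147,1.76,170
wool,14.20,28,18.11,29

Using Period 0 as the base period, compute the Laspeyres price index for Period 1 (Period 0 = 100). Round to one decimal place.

103.2

Laspeyres price index uses base-period quantities as weights.
ΣP(Period 1)·Q(Period 0) = 51.73×24 + 782.12×7 + 1.76×147 + 18.11×28 = 1241.52 + 5474.84 + 258.72 + 507.08 = 7482.16
ΣP(Period 0)·Q(Period 0) = 37.43×24 + 821.32×7 + 1.41×147 + 14.20×28 = 898.32 + 5749.24 + 207.27 + 397.6 = 7252.43
Index = 7482.16 / 7252.43 × 100 = 103.1676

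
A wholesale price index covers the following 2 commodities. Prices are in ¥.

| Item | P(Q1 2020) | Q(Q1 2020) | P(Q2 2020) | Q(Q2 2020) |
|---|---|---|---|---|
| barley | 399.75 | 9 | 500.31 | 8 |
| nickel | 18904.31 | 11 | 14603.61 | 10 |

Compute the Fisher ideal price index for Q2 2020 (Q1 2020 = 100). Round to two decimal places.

78.06

Laspeyres component (base-period weights):
ΣP(Q2 2020)Q(Q1 2020) = 500.31×9 + 14603.61×11 = 4502.79 + 160639.71 = 165142.5
ΣP(Q1 2020)Q(Q1 2020) = 399.75×9 + 18904.31×11 = 3597.75 + 207947.41 = 211545.16
L = 165142.5 / 211545.16 × 100 = 78.0649
Paasche component (current-period weights):
ΣP(Q2 2020)Q(Q2 2020) = 500.31×8 + 14603.61×10 = 4002.48 + 146036.1 = 150038.58
ΣP(Q1 2020)Q(Q2 2020) = 399.75×8 + 18904.31×10 = 3198 + 189043.1 = 192241.1
P = 150038.58 / 192241.1 × 100 = 78.0471
Fisher = √(L × P) = √(78.0649 × 78.0471) = 78.0560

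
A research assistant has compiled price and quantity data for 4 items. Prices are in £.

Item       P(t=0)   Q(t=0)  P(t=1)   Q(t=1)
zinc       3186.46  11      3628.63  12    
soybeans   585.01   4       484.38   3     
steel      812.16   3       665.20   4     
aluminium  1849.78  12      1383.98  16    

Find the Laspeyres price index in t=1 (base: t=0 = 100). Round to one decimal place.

Laspeyres price index uses base-period quantities as weights.
ΣP(t=1)·Q(t=0) = 3628.63×11 + 484.38×4 + 665.20×3 + 1383.98×12 = 39914.93 + 1937.52 + 1995.6 + 16607.76 = 60455.81
ΣP(t=0)·Q(t=0) = 3186.46×11 + 585.01×4 + 812.16×3 + 1849.78×12 = 35051.06 + 2340.04 + 2436.48 + 22197.36 = 62024.94
Index = 60455.81 / 62024.94 × 100 = 97.4702

97.5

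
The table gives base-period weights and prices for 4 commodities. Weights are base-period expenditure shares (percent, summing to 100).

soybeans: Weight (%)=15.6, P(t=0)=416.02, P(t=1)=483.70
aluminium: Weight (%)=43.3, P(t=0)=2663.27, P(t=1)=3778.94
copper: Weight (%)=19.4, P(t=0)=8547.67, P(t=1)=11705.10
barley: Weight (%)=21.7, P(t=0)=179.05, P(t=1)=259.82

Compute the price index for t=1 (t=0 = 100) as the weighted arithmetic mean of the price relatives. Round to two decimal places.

137.63

soybeans: 15.6 × (483.70/416.02) = 15.6 × 1.162684 = 18.1379
aluminium: 43.3 × (3778.94/2663.27) = 43.3 × 1.418910 = 61.4388
copper: 19.4 × (11705.10/8547.67) = 19.4 × 1.369391 = 26.5662
barley: 21.7 × (259.82/179.05) = 21.7 × 1.451103 = 31.4889
Index = Σ wᵢ·(p₁ᵢ/p₀ᵢ) = 18.1379 + 61.4388 + 26.5662 + 31.4889 = 137.6318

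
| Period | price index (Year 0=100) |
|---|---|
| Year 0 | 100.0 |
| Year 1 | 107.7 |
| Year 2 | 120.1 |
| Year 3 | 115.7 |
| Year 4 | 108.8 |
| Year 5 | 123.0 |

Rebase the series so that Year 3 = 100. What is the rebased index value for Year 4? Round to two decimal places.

Rebased(Year 4) = 108.8 / 115.7 × 100 = 94.0363

94.04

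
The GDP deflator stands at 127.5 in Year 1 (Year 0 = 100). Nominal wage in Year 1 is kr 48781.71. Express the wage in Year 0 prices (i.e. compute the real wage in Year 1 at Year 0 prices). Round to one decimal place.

38260.2

Real = Nominal ÷ (Index/100) = 48781.71 ÷ (127.5/100)
     = 48781.71 ÷ 1.275 = 38260.1647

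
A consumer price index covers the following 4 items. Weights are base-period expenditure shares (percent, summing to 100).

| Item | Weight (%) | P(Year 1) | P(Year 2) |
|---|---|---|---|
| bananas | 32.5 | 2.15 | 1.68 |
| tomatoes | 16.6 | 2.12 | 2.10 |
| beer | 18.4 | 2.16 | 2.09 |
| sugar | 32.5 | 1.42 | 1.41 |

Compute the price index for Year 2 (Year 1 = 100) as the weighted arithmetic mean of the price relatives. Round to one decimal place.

91.9

bananas: 32.5 × (1.68/2.15) = 32.5 × 0.781395 = 25.3953
tomatoes: 16.6 × (2.10/2.12) = 16.6 × 0.990566 = 16.4434
beer: 18.4 × (2.09/2.16) = 18.4 × 0.967593 = 17.8037
sugar: 32.5 × (1.41/1.42) = 32.5 × 0.992958 = 32.2711
Index = Σ wᵢ·(p₁ᵢ/p₀ᵢ) = 25.3953 + 16.4434 + 17.8037 + 32.2711 = 91.9136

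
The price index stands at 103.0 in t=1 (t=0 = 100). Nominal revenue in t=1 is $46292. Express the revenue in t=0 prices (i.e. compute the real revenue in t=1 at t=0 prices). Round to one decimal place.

Real = Nominal ÷ (Index/100) = 46292 ÷ (103.0/100)
     = 46292 ÷ 1.030 = 44943.6893

44943.7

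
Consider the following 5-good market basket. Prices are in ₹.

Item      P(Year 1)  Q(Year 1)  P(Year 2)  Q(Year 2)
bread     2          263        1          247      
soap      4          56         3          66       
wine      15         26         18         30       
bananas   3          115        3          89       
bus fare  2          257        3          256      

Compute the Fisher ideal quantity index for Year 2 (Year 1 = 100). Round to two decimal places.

99.82

Laspeyres component (base-period weights):
ΣP(Year 1)Q(Year 2) = 2×247 + 4×66 + 15×30 + 3×89 + 2×256 = 494 + 264 + 450 + 267 + 512 = 1987
ΣP(Year 1)Q(Year 1) = 2×263 + 4×56 + 15×26 + 3×115 + 2×257 = 526 + 224 + 390 + 345 + 514 = 1999
L = 1987 / 1999 × 100 = 99.3997
Paasche component (current-period weights):
ΣP(Year 2)Q(Year 2) = 1×247 + 3×66 + 18×30 + 3×89 + 3×256 = 247 + 198 + 540 + 267 + 768 = 2020
ΣP(Year 2)Q(Year 1) = 1×263 + 3×56 + 18×26 + 3×115 + 3×257 = 263 + 168 + 468 + 345 + 771 = 2015
P = 2020 / 2015 × 100 = 100.2481
Fisher = √(L × P) = √(99.3997 × 100.2481) = 99.8230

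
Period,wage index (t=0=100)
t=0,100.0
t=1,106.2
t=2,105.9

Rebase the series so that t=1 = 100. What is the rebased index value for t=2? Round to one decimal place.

99.7

Rebased(t=2) = 105.9 / 106.2 × 100 = 99.7175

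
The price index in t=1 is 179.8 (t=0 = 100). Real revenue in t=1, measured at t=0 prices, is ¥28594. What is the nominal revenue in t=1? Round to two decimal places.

Nominal = Real × (Index/100) = 28594 × (179.8/100)
        = 28594 × 1.798 = 51412.0120

51412.01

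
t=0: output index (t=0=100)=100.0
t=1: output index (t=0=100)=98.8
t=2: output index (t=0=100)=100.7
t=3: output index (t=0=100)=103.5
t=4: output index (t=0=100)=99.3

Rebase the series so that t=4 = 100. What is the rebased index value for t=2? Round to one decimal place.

Rebased(t=2) = 100.7 / 99.3 × 100 = 101.4099

101.4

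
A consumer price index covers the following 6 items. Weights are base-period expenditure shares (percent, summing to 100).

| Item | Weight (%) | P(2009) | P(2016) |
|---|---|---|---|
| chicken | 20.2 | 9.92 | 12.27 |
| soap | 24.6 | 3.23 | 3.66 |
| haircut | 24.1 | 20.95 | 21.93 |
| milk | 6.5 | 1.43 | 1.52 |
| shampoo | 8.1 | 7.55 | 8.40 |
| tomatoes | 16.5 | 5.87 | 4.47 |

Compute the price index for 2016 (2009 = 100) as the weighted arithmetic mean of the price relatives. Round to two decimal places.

chicken: 20.2 × (12.27/9.92) = 20.2 × 1.236895 = 24.9853
soap: 24.6 × (3.66/3.23) = 24.6 × 1.133127 = 27.8749
haircut: 24.1 × (21.93/20.95) = 24.1 × 1.046778 = 25.2274
milk: 6.5 × (1.52/1.43) = 6.5 × 1.062937 = 6.9091
shampoo: 8.1 × (8.40/7.55) = 8.1 × 1.112583 = 9.0119
tomatoes: 16.5 × (4.47/5.87) = 16.5 × 0.761499 = 12.5647
Index = Σ wᵢ·(p₁ᵢ/p₀ᵢ) = 24.9853 + 27.8749 + 25.2274 + 6.9091 + 9.0119 + 12.5647 = 106.5733

106.57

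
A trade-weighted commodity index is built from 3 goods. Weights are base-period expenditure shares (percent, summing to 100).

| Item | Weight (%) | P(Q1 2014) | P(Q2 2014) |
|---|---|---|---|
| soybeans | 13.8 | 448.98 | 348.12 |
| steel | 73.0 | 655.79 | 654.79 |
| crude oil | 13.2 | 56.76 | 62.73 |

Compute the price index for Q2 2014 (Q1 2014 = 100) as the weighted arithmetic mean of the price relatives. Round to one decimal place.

soybeans: 13.8 × (348.12/448.98) = 13.8 × 0.775357 = 10.6999
steel: 73.0 × (654.79/655.79) = 73.0 × 0.998475 = 72.8887
crude oil: 13.2 × (62.73/56.76) = 13.2 × 1.105180 = 14.5884
Index = Σ wᵢ·(p₁ᵢ/p₀ᵢ) = 10.6999 + 72.8887 + 14.5884 = 98.1770

98.2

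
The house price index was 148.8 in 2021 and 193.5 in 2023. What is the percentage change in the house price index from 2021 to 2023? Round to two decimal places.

30.04%

Change = (193.5 − 148.8) / 148.8 × 100
       = 44.7 / 148.8 × 100 = 30.0403%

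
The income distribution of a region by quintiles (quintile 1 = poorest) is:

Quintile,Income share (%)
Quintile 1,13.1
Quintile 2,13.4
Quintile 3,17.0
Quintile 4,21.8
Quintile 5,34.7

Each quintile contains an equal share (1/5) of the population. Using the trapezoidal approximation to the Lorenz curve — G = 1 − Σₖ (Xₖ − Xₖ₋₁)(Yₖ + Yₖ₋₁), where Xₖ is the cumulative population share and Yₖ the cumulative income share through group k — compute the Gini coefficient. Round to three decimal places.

Cumulative income shares Yₖ: 0.1310, 0.2650, 0.4350, 0.6530, 1.0000
Σ (Xₖ−Xₖ₋₁)(Yₖ+Yₖ₋₁) = (1/5)(0.1310+0.0000) + (1/5)(0.2650+0.1310) + (1/5)(0.4350+0.2650) + (1/5)(0.6530+0.4350) + (1/5)(1.0000+0.6530)
  = 0.0262 + 0.0792 + 0.1400 + 0.2176 + 0.3306 = 0.7936
G = 1 − 0.7936 = 0.2064

0.206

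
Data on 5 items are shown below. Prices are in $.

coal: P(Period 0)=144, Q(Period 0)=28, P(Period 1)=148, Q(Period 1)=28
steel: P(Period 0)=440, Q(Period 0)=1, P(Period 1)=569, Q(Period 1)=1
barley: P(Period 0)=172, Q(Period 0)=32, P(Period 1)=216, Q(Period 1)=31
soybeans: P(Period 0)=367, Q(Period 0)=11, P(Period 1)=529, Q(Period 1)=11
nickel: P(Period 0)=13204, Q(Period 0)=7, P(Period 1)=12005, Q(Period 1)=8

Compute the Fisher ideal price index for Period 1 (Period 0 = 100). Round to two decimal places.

95.07

Laspeyres component (base-period weights):
ΣP(Period 1)Q(Period 0) = 148×28 + 569×1 + 216×32 + 529×11 + 12005×7 = 4144 + 569 + 6912 + 5819 + 84035 = 101479
ΣP(Period 0)Q(Period 0) = 144×28 + 440×1 + 172×32 + 367×11 + 13204×7 = 4032 + 440 + 5504 + 4037 + 92428 = 106441
L = 101479 / 106441 × 100 = 95.3383
Paasche component (current-period weights):
ΣP(Period 1)Q(Period 1) = 148×28 + 569×1 + 216×31 + 529×11 + 12005×8 = 4144 + 569 + 6696 + 5819 + 96040 = 113268
ΣP(Period 0)Q(Period 1) = 144×28 + 440×1 + 172×31 + 367×11 + 13204×8 = 4032 + 440 + 5332 + 4037 + 105632 = 119473
P = 113268 / 119473 × 100 = 94.8064
Fisher = √(L × P) = √(95.3383 × 94.8064) = 95.0719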